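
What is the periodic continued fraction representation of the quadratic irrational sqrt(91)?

[9; (1, 1, 5, 1, 5, 1, 1, 18)]

Write x_i = (sqrt(91) + m_i)/d_i with (m_0, d_0) = (0, 1). a_0 = floor(sqrt(91)) = 9, since 9^2 = 81 <= 91 < 100 = 10^2.
Iterate m_{i+1} = d_i*a_i - m_i, d_{i+1} = (91 - m_{i+1}^2)/d_i, a_{i+1} = floor((a_0 + m_{i+1})/d_{i+1}):
  m_1 = 1*9 - 0 = 9, d_1 = (91 - 9^2)/1 = 10/1 = 10, a_1 = floor((9 + 9)/10) = 1.
  m_2 = 10*1 - 9 = 1, d_2 = (91 - 1^2)/10 = 90/10 = 9, a_2 = floor((9 + 1)/9) = 1.
  m_3 = 9*1 - 1 = 8, d_3 = (91 - 8^2)/9 = 27/9 = 3, a_3 = floor((9 + 8)/3) = 5.
  m_4 = 3*5 - 8 = 7, d_4 = (91 - 7^2)/3 = 42/3 = 14, a_4 = floor((9 + 7)/14) = 1.
  m_5 = 14*1 - 7 = 7, d_5 = (91 - 7^2)/14 = 42/14 = 3, a_5 = floor((9 + 7)/3) = 5.
  m_6 = 3*5 - 7 = 8, d_6 = (91 - 8^2)/3 = 27/3 = 9, a_6 = floor((9 + 8)/9) = 1.
  m_7 = 9*1 - 8 = 1, d_7 = (91 - 1^2)/9 = 90/9 = 10, a_7 = floor((9 + 1)/10) = 1.
  m_8 = 10*1 - 1 = 9, d_8 = (91 - 9^2)/10 = 10/10 = 1, a_8 = floor((9 + 9)/1) = 18.
  m_9 = 1*18 - 9 = 9, d_9 = (91 - 9^2)/1 = 10/1 = 10: (m_9, d_9) = (m_1, d_1) = (9, 10), so from here the quotients repeat a_1, ..., a_8; the period length is 8.
Hence the expansion of sqrt(91) is a_0 = 9 followed by the repeating block 1, 1, 5, 1, 5, 1, 1, 18 (period 8).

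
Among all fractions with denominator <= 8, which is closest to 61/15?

33/8

Expand x = 61/15 as a continued fraction with the Euclidean algorithm:
  61 = 4*15 + 1, so a_0 = 4.
  15 = 15*1 + 0, so a_1 = 15.
so x = [4; 15].
Convergents (p_i = a_i*p_{i-1} + p_{i-2}, q_i = a_i*q_{i-1} + q_{i-2} with p_{-2}=0, p_{-1}=1, q_{-2}=1, q_{-1}=0), until the denominator exceeds 8:
  i=0: a_0=4, p_0 = 4*1 + 0 = 4, q_0 = 4*0 + 1 = 1.
  i=1: a_1=15, p_1 = 15*4 + 1 = 61, q_1 = 15*1 + 0 = 15.
q_1 = 15 > 8, so the last convergent with denominator <= 8 is p_0/q_0 = 4/1.
The closest fraction with denominator <= 8 is either p_0/q_0 or the intermediate fraction (k*p_0 + p_{-1})/(k*q_0 + q_{-1}) with the largest k >= 1 whose denominator stays <= 8; these approach x as k grows, and every other convergent or intermediate fraction in range is farther away.
Largest k: floor((8 - q_{-1})/q_0) = floor((8 - 0)/1) = 8 (using the seeds p_{-1} = 1, q_{-1} = 0).
That gives (8*4 + 1)/(8*1 + 0) = 33/8.
Compare the errors: |x - 4/1| = |61*1 - 4*15|/(15*1) = 1/15, and |x - 33/8| = |61*8 - 33*15|/(15*8) = 7/120.
Cross-multiplying, 7*15 = 105 < 120 = 1*120, so 7/120 is smaller: the intermediate fraction 33/8 is closer to x than 4/1.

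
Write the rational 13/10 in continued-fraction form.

[1; 3, 3]

Run the Euclidean algorithm on 13 and 10; the successive quotients are the partial quotients a_0, a_1, ... (each step inverts the fractional part left over by the previous one):
  13 = 1*10 + 3, so a_0 = 1.
  10 = 3*3 + 1, so a_1 = 3.
  3 = 3*1 + 0, so a_2 = 3.
The remainder reaches 0 after 3 divisions, so the expansion has 3 partial quotients, read off in order.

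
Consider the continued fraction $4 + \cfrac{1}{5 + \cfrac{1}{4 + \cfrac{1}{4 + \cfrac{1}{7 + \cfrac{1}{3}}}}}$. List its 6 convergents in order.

Using the convergent recurrence p_i = a_i*p_{i-1} + p_{i-2}, q_i = a_i*q_{i-1} + q_{i-2} with p_{-2}=0, p_{-1}=1, q_{-2}=1, q_{-1}=0:
  i=0: a_0=4, p_0 = 4*1 + 0 = 4, q_0 = 4*0 + 1 = 1.
  i=1: a_1=5, p_1 = 5*4 + 1 = 21, q_1 = 5*1 + 0 = 5.
  i=2: a_2=4, p_2 = 4*21 + 4 = 88, q_2 = 4*5 + 1 = 21.
  i=3: a_3=4, p_3 = 4*88 + 21 = 373, q_3 = 4*21 + 5 = 89.
  i=4: a_4=7, p_4 = 7*373 + 88 = 2699, q_4 = 7*89 + 21 = 644.
  i=5: a_5=3, p_5 = 3*2699 + 373 = 8470, q_5 = 3*644 + 89 = 2021.

4/1, 21/5, 88/21, 373/89, 2699/644, 8470/2021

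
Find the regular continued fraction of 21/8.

Run the Euclidean algorithm on 21 and 8; the successive quotients are the partial quotients a_0, a_1, ... (each step inverts the fractional part left over by the previous one):
  21 = 2*8 + 5, so a_0 = 2.
  8 = 1*5 + 3, so a_1 = 1.
  5 = 1*3 + 2, so a_2 = 1.
  3 = 1*2 + 1, so a_3 = 1.
  2 = 2*1 + 0, so a_4 = 2.
The remainder reaches 0 after 5 divisions, so the expansion has 5 partial quotients, read off in order.

[2; 1, 1, 1, 2]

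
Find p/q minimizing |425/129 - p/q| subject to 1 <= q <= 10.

33/10

Expand x = 425/129 as a continued fraction with the Euclidean algorithm:
  425 = 3*129 + 38, so a_0 = 3.
  129 = 3*38 + 15, so a_1 = 3.
  38 = 2*15 + 8, so a_2 = 2.
  15 = 1*8 + 7, so a_3 = 1.
  8 = 1*7 + 1, so a_4 = 1.
  7 = 7*1 + 0, so a_5 = 7.
so x = [3; 3, 2, 1, 1, 7].
Convergents (p_i = a_i*p_{i-1} + p_{i-2}, q_i = a_i*q_{i-1} + q_{i-2} with p_{-2}=0, p_{-1}=1, q_{-2}=1, q_{-1}=0), until the denominator exceeds 10:
  i=0: a_0=3, p_0 = 3*1 + 0 = 3, q_0 = 3*0 + 1 = 1.
  i=1: a_1=3, p_1 = 3*3 + 1 = 10, q_1 = 3*1 + 0 = 3.
  i=2: a_2=2, p_2 = 2*10 + 3 = 23, q_2 = 2*3 + 1 = 7.
  i=3: a_3=1, p_3 = 1*23 + 10 = 33, q_3 = 1*7 + 3 = 10.
  i=4: a_4=1, p_4 = 1*33 + 23 = 56, q_4 = 1*10 + 7 = 17.
q_4 = 17 > 10, so the last convergent with denominator <= 10 is p_3/q_3 = 33/10.
The closest fraction with denominator <= 10 is either p_3/q_3 or the intermediate fraction (k*p_3 + p_2)/(k*q_3 + q_2) with the largest k >= 1 whose denominator stays <= 10; these approach x as k grows, and every other convergent or intermediate fraction in range is farther away.
Largest k: floor((10 - q_2)/q_3) = floor((10 - 7)/10) = 0.
Since k = 0, no intermediate fraction beyond p_3/q_3 has denominator <= 10, so the convergent 33/10 is the closest (its error is |425*10 - 33*129|/(129*10) = 7/1290).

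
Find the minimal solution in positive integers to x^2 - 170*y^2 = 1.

First expand sqrt(170) as a continued fraction. With x_i = (sqrt(170) + m_i)/d_i and (m_0, d_0) = (0, 1): a_0 = floor(sqrt(170)) = 13, since 13^2 = 169 <= 170 < 196 = 14^2.
Iterate m_{i+1} = d_i*a_i - m_i, d_{i+1} = (170 - m_{i+1}^2)/d_i, a_{i+1} = floor((a_0 + m_{i+1})/d_{i+1}):
  m_1 = 1*13 - 0 = 13, d_1 = (170 - 13^2)/1 = 1/1 = 1, a_1 = floor((13 + 13)/1) = 26.
  m_2 = 1*26 - 13 = 13, d_2 = (170 - 13^2)/1 = 1/1 = 1: (m_2, d_2) = (m_1, d_1) = (13, 1), so from here the quotient a_1 repeats; the period length is 1.
So sqrt(170) = [13; (26)] with period length k = 1.
k is odd, so (p_{k-1}, q_{k-1}) only solves x^2 - 170y^2 = -1 and the fundamental solution of x^2 - 170y^2 = 1 is (p_{2k-1}, q_{2k-1}) = (p_1, q_1); compute convergents through index 1, running through the period twice.
Convergents (p_i = a_i*p_{i-1} + p_{i-2}, q_i = a_i*q_{i-1} + q_{i-2} with p_{-2}=0, p_{-1}=1, q_{-2}=1, q_{-1}=0):
  i=0: a_0=13, p_0 = 13*1 + 0 = 13, q_0 = 13*0 + 1 = 1.
  i=1: a_1=26, p_1 = 26*13 + 1 = 339, q_1 = 26*1 + 0 = 26.
Indeed p_0^2 - 170*q_0^2 = 169 - 170 = -1, not +1.
Check: 339^2 - 170*26^2 = 114921 - 114920 = 1, so (x, y) = (339, 26) solves the equation, and by the theorem it is the least positive solution.

(x, y) = (339, 26)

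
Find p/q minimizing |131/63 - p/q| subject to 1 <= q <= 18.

27/13

Expand x = 131/63 as a continued fraction with the Euclidean algorithm:
  131 = 2*63 + 5, so a_0 = 2.
  63 = 12*5 + 3, so a_1 = 12.
  5 = 1*3 + 2, so a_2 = 1.
  3 = 1*2 + 1, so a_3 = 1.
  2 = 2*1 + 0, so a_4 = 2.
so x = [2; 12, 1, 1, 2].
Convergents (p_i = a_i*p_{i-1} + p_{i-2}, q_i = a_i*q_{i-1} + q_{i-2} with p_{-2}=0, p_{-1}=1, q_{-2}=1, q_{-1}=0), until the denominator exceeds 18:
  i=0: a_0=2, p_0 = 2*1 + 0 = 2, q_0 = 2*0 + 1 = 1.
  i=1: a_1=12, p_1 = 12*2 + 1 = 25, q_1 = 12*1 + 0 = 12.
  i=2: a_2=1, p_2 = 1*25 + 2 = 27, q_2 = 1*12 + 1 = 13.
  i=3: a_3=1, p_3 = 1*27 + 25 = 52, q_3 = 1*13 + 12 = 25.
q_3 = 25 > 18, so the last convergent with denominator <= 18 is p_2/q_2 = 27/13.
The closest fraction with denominator <= 18 is either p_2/q_2 or the intermediate fraction (k*p_2 + p_1)/(k*q_2 + q_1) with the largest k >= 1 whose denominator stays <= 18; these approach x as k grows, and every other convergent or intermediate fraction in range is farther away.
Largest k: floor((18 - q_1)/q_2) = floor((18 - 12)/13) = 0.
Since k = 0, no intermediate fraction beyond p_2/q_2 has denominator <= 18, so the convergent 27/13 is the closest (its error is |131*13 - 27*63|/(63*13) = 2/819).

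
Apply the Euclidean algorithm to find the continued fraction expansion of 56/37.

Run the Euclidean algorithm on 56 and 37; the successive quotients are the partial quotients a_0, a_1, ... (each step inverts the fractional part left over by the previous one):
  56 = 1*37 + 19, so a_0 = 1.
  37 = 1*19 + 18, so a_1 = 1.
  19 = 1*18 + 1, so a_2 = 1.
  18 = 18*1 + 0, so a_3 = 18.
The remainder reaches 0 after 4 divisions, so the expansion has 4 partial quotients, read off in order.

[1; 1, 1, 18]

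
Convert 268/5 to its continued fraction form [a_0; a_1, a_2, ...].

Run the Euclidean algorithm on 268 and 5; the successive quotients are the partial quotients a_0, a_1, ... (each step inverts the fractional part left over by the previous one):
  268 = 53*5 + 3, so a_0 = 53.
  5 = 1*3 + 2, so a_1 = 1.
  3 = 1*2 + 1, so a_2 = 1.
  2 = 2*1 + 0, so a_3 = 2.
The remainder reaches 0 after 4 divisions, so the expansion has 4 partial quotients, read off in order.

[53; 1, 1, 2]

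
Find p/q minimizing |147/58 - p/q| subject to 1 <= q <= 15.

Expand x = 147/58 as a continued fraction with the Euclidean algorithm:
  147 = 2*58 + 31, so a_0 = 2.
  58 = 1*31 + 27, so a_1 = 1.
  31 = 1*27 + 4, so a_2 = 1.
  27 = 6*4 + 3, so a_3 = 6.
  4 = 1*3 + 1, so a_4 = 1.
  3 = 3*1 + 0, so a_5 = 3.
so x = [2; 1, 1, 6, 1, 3].
Convergents (p_i = a_i*p_{i-1} + p_{i-2}, q_i = a_i*q_{i-1} + q_{i-2} with p_{-2}=0, p_{-1}=1, q_{-2}=1, q_{-1}=0), until the denominator exceeds 15:
  i=0: a_0=2, p_0 = 2*1 + 0 = 2, q_0 = 2*0 + 1 = 1.
  i=1: a_1=1, p_1 = 1*2 + 1 = 3, q_1 = 1*1 + 0 = 1.
  i=2: a_2=1, p_2 = 1*3 + 2 = 5, q_2 = 1*1 + 1 = 2.
  i=3: a_3=6, p_3 = 6*5 + 3 = 33, q_3 = 6*2 + 1 = 13.
  i=4: a_4=1, p_4 = 1*33 + 5 = 38, q_4 = 1*13 + 2 = 15.
  i=5: a_5=3, p_5 = 3*38 + 33 = 147, q_5 = 3*15 + 13 = 58.
q_5 = 58 > 15, so the last convergent with denominator <= 15 is p_4/q_4 = 38/15.
The closest fraction with denominator <= 15 is either p_4/q_4 or the intermediate fraction (k*p_4 + p_3)/(k*q_4 + q_3) with the largest k >= 1 whose denominator stays <= 15; these approach x as k grows, and every other convergent or intermediate fraction in range is farther away.
Largest k: floor((15 - q_3)/q_4) = floor((15 - 13)/15) = 0.
Since k = 0, no intermediate fraction beyond p_4/q_4 has denominator <= 15, so the convergent 38/15 is the closest (its error is |147*15 - 38*58|/(58*15) = 1/870).

38/15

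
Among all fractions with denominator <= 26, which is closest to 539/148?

Expand x = 539/148 as a continued fraction with the Euclidean algorithm:
  539 = 3*148 + 95, so a_0 = 3.
  148 = 1*95 + 53, so a_1 = 1.
  95 = 1*53 + 42, so a_2 = 1.
  53 = 1*42 + 11, so a_3 = 1.
  42 = 3*11 + 9, so a_4 = 3.
  11 = 1*9 + 2, so a_5 = 1.
  9 = 4*2 + 1, so a_6 = 4.
  2 = 2*1 + 0, so a_7 = 2.
so x = [3; 1, 1, 1, 3, 1, 4, 2].
Convergents (p_i = a_i*p_{i-1} + p_{i-2}, q_i = a_i*q_{i-1} + q_{i-2} with p_{-2}=0, p_{-1}=1, q_{-2}=1, q_{-1}=0), until the denominator exceeds 26:
  i=0: a_0=3, p_0 = 3*1 + 0 = 3, q_0 = 3*0 + 1 = 1.
  i=1: a_1=1, p_1 = 1*3 + 1 = 4, q_1 = 1*1 + 0 = 1.
  i=2: a_2=1, p_2 = 1*4 + 3 = 7, q_2 = 1*1 + 1 = 2.
  i=3: a_3=1, p_3 = 1*7 + 4 = 11, q_3 = 1*2 + 1 = 3.
  i=4: a_4=3, p_4 = 3*11 + 7 = 40, q_4 = 3*3 + 2 = 11.
  i=5: a_5=1, p_5 = 1*40 + 11 = 51, q_5 = 1*11 + 3 = 14.
  i=6: a_6=4, p_6 = 4*51 + 40 = 244, q_6 = 4*14 + 11 = 67.
q_6 = 67 > 26, so the last convergent with denominator <= 26 is p_5/q_5 = 51/14.
The closest fraction with denominator <= 26 is either p_5/q_5 or the intermediate fraction (k*p_5 + p_4)/(k*q_5 + q_4) with the largest k >= 1 whose denominator stays <= 26; these approach x as k grows, and every other convergent or intermediate fraction in range is farther away.
Largest k: floor((26 - q_4)/q_5) = floor((26 - 11)/14) = 1.
That gives (1*51 + 40)/(1*14 + 11) = 91/25.
Compare the errors: |x - 51/14| = |539*14 - 51*148|/(148*14) = 2/2072, and |x - 91/25| = |539*25 - 91*148|/(148*25) = 7/3700.
Cross-multiplying, 2*3700 = 7400 < 14504 = 7*2072, so 2/2072 is smaller: the convergent 51/14 is closer to x than 91/25.

51/14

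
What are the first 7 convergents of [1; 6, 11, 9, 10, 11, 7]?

1/1, 7/6, 78/67, 709/609, 7168/6157, 79557/68336, 564067/484509

Using the convergent recurrence p_i = a_i*p_{i-1} + p_{i-2}, q_i = a_i*q_{i-1} + q_{i-2} with p_{-2}=0, p_{-1}=1, q_{-2}=1, q_{-1}=0:
  i=0: a_0=1, p_0 = 1*1 + 0 = 1, q_0 = 1*0 + 1 = 1.
  i=1: a_1=6, p_1 = 6*1 + 1 = 7, q_1 = 6*1 + 0 = 6.
  i=2: a_2=11, p_2 = 11*7 + 1 = 78, q_2 = 11*6 + 1 = 67.
  i=3: a_3=9, p_3 = 9*78 + 7 = 709, q_3 = 9*67 + 6 = 609.
  i=4: a_4=10, p_4 = 10*709 + 78 = 7168, q_4 = 10*609 + 67 = 6157.
  i=5: a_5=11, p_5 = 11*7168 + 709 = 79557, q_5 = 11*6157 + 609 = 68336.
  i=6: a_6=7, p_6 = 7*79557 + 7168 = 564067, q_6 = 7*68336 + 6157 = 484509.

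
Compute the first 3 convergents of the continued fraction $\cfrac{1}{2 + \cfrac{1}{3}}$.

0/1, 1/2, 3/7

Using the convergent recurrence p_i = a_i*p_{i-1} + p_{i-2}, q_i = a_i*q_{i-1} + q_{i-2} with p_{-2}=0, p_{-1}=1, q_{-2}=1, q_{-1}=0:
  i=0: a_0=0, p_0 = 0*1 + 0 = 0, q_0 = 0*0 + 1 = 1.
  i=1: a_1=2, p_1 = 2*0 + 1 = 1, q_1 = 2*1 + 0 = 2.
  i=2: a_2=3, p_2 = 3*1 + 0 = 3, q_2 = 3*2 + 1 = 7.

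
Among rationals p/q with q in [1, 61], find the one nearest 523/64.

Expand x = 523/64 as a continued fraction with the Euclidean algorithm:
  523 = 8*64 + 11, so a_0 = 8.
  64 = 5*11 + 9, so a_1 = 5.
  11 = 1*9 + 2, so a_2 = 1.
  9 = 4*2 + 1, so a_3 = 4.
  2 = 2*1 + 0, so a_4 = 2.
so x = [8; 5, 1, 4, 2].
Convergents (p_i = a_i*p_{i-1} + p_{i-2}, q_i = a_i*q_{i-1} + q_{i-2} with p_{-2}=0, p_{-1}=1, q_{-2}=1, q_{-1}=0), until the denominator exceeds 61:
  i=0: a_0=8, p_0 = 8*1 + 0 = 8, q_0 = 8*0 + 1 = 1.
  i=1: a_1=5, p_1 = 5*8 + 1 = 41, q_1 = 5*1 + 0 = 5.
  i=2: a_2=1, p_2 = 1*41 + 8 = 49, q_2 = 1*5 + 1 = 6.
  i=3: a_3=4, p_3 = 4*49 + 41 = 237, q_3 = 4*6 + 5 = 29.
  i=4: a_4=2, p_4 = 2*237 + 49 = 523, q_4 = 2*29 + 6 = 64.
q_4 = 64 > 61, so the last convergent with denominator <= 61 is p_3/q_3 = 237/29.
The closest fraction with denominator <= 61 is either p_3/q_3 or the intermediate fraction (k*p_3 + p_2)/(k*q_3 + q_2) with the largest k >= 1 whose denominator stays <= 61; these approach x as k grows, and every other convergent or intermediate fraction in range is farther away.
Largest k: floor((61 - q_2)/q_3) = floor((61 - 6)/29) = 1.
That gives (1*237 + 49)/(1*29 + 6) = 286/35.
Compare the errors: |x - 237/29| = |523*29 - 237*64|/(64*29) = 1/1856, and |x - 286/35| = |523*35 - 286*64|/(64*35) = 1/2240.
Cross-multiplying, 1*1856 = 1856 < 2240 = 1*2240, so 1/2240 is smaller: the intermediate fraction 286/35 is closer to x than 237/29.

286/35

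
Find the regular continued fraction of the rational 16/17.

Run the Euclidean algorithm on 16 and 17; the successive quotients are the partial quotients a_0, a_1, ... (each step inverts the fractional part left over by the previous one):
  16 = 0*17 + 16, so a_0 = 0.
  17 = 1*16 + 1, so a_1 = 1.
  16 = 16*1 + 0, so a_2 = 16.
The remainder reaches 0 after 3 divisions, so the expansion has 3 partial quotients, read off in order.

[0; 1, 16]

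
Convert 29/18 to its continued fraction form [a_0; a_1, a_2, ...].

[1; 1, 1, 1, 1, 3]

Run the Euclidean algorithm on 29 and 18; the successive quotients are the partial quotients a_0, a_1, ... (each step inverts the fractional part left over by the previous one):
  29 = 1*18 + 11, so a_0 = 1.
  18 = 1*11 + 7, so a_1 = 1.
  11 = 1*7 + 4, so a_2 = 1.
  7 = 1*4 + 3, so a_3 = 1.
  4 = 1*3 + 1, so a_4 = 1.
  3 = 3*1 + 0, so a_5 = 3.
The remainder reaches 0 after 6 divisions, so the expansion has 6 partial quotients, read off in order.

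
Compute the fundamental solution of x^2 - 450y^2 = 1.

(x, y) = (19601, 924)

First expand sqrt(450) as a continued fraction. With x_i = (sqrt(450) + m_i)/d_i and (m_0, d_0) = (0, 1): a_0 = floor(sqrt(450)) = 21, since 21^2 = 441 <= 450 < 484 = 22^2.
Iterate m_{i+1} = d_i*a_i - m_i, d_{i+1} = (450 - m_{i+1}^2)/d_i, a_{i+1} = floor((a_0 + m_{i+1})/d_{i+1}):
  m_1 = 1*21 - 0 = 21, d_1 = (450 - 21^2)/1 = 9/1 = 9, a_1 = floor((21 + 21)/9) = 4.
  m_2 = 9*4 - 21 = 15, d_2 = (450 - 15^2)/9 = 225/9 = 25, a_2 = floor((21 + 15)/25) = 1.
  m_3 = 25*1 - 15 = 10, d_3 = (450 - 10^2)/25 = 350/25 = 14, a_3 = floor((21 + 10)/14) = 2.
  m_4 = 14*2 - 10 = 18, d_4 = (450 - 18^2)/14 = 126/14 = 9, a_4 = floor((21 + 18)/9) = 4.
  m_5 = 9*4 - 18 = 18, d_5 = (450 - 18^2)/9 = 126/9 = 14, a_5 = floor((21 + 18)/14) = 2.
  m_6 = 14*2 - 18 = 10, d_6 = (450 - 10^2)/14 = 350/14 = 25, a_6 = floor((21 + 10)/25) = 1.
  m_7 = 25*1 - 10 = 15, d_7 = (450 - 15^2)/25 = 225/25 = 9, a_7 = floor((21 + 15)/9) = 4.
  m_8 = 9*4 - 15 = 21, d_8 = (450 - 21^2)/9 = 9/9 = 1, a_8 = floor((21 + 21)/1) = 42.
  m_9 = 1*42 - 21 = 21, d_9 = (450 - 21^2)/1 = 9/1 = 9: (m_9, d_9) = (m_1, d_1) = (21, 9), so from here the quotients repeat a_1, ..., a_8; the period length is 8.
So sqrt(450) = [21; (4, 1, 2, 4, 2, 1, 4, 42)] with period length k = 8.
k is even, so the fundamental solution of x^2 - 450y^2 = 1 is (p_{k-1}, q_{k-1}) = (p_7, q_7); compute convergents through index 7.
Convergents (p_i = a_i*p_{i-1} + p_{i-2}, q_i = a_i*q_{i-1} + q_{i-2} with p_{-2}=0, p_{-1}=1, q_{-2}=1, q_{-1}=0):
  i=0: a_0=21, p_0 = 21*1 + 0 = 21, q_0 = 21*0 + 1 = 1.
  i=1: a_1=4, p_1 = 4*21 + 1 = 85, q_1 = 4*1 + 0 = 4.
  i=2: a_2=1, p_2 = 1*85 + 21 = 106, q_2 = 1*4 + 1 = 5.
  i=3: a_3=2, p_3 = 2*106 + 85 = 297, q_3 = 2*5 + 4 = 14.
  i=4: a_4=4, p_4 = 4*297 + 106 = 1294, q_4 = 4*14 + 5 = 61.
  i=5: a_5=2, p_5 = 2*1294 + 297 = 2885, q_5 = 2*61 + 14 = 136.
  i=6: a_6=1, p_6 = 1*2885 + 1294 = 4179, q_6 = 1*136 + 61 = 197.
  i=7: a_7=4, p_7 = 4*4179 + 2885 = 19601, q_7 = 4*197 + 136 = 924.
Check: 19601^2 - 450*924^2 = 384199201 - 384199200 = 1, so (x, y) = (19601, 924) solves the equation, and by the theorem it is the least positive solution.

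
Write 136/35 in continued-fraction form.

[3; 1, 7, 1, 3]

Run the Euclidean algorithm on 136 and 35; the successive quotients are the partial quotients a_0, a_1, ... (each step inverts the fractional part left over by the previous one):
  136 = 3*35 + 31, so a_0 = 3.
  35 = 1*31 + 4, so a_1 = 1.
  31 = 7*4 + 3, so a_2 = 7.
  4 = 1*3 + 1, so a_3 = 1.
  3 = 3*1 + 0, so a_4 = 3.
The remainder reaches 0 after 5 divisions, so the expansion has 5 partial quotients, read off in order.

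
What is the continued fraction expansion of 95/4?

Run the Euclidean algorithm on 95 and 4; the successive quotients are the partial quotients a_0, a_1, ... (each step inverts the fractional part left over by the previous one):
  95 = 23*4 + 3, so a_0 = 23.
  4 = 1*3 + 1, so a_1 = 1.
  3 = 3*1 + 0, so a_2 = 3.
The remainder reaches 0 after 3 divisions, so the expansion has 3 partial quotients, read off in order.

[23; 1, 3]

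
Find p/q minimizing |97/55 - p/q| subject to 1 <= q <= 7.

Expand x = 97/55 as a continued fraction with the Euclidean algorithm:
  97 = 1*55 + 42, so a_0 = 1.
  55 = 1*42 + 13, so a_1 = 1.
  42 = 3*13 + 3, so a_2 = 3.
  13 = 4*3 + 1, so a_3 = 4.
  3 = 3*1 + 0, so a_4 = 3.
so x = [1; 1, 3, 4, 3].
Convergents (p_i = a_i*p_{i-1} + p_{i-2}, q_i = a_i*q_{i-1} + q_{i-2} with p_{-2}=0, p_{-1}=1, q_{-2}=1, q_{-1}=0), until the denominator exceeds 7:
  i=0: a_0=1, p_0 = 1*1 + 0 = 1, q_0 = 1*0 + 1 = 1.
  i=1: a_1=1, p_1 = 1*1 + 1 = 2, q_1 = 1*1 + 0 = 1.
  i=2: a_2=3, p_2 = 3*2 + 1 = 7, q_2 = 3*1 + 1 = 4.
  i=3: a_3=4, p_3 = 4*7 + 2 = 30, q_3 = 4*4 + 1 = 17.
q_3 = 17 > 7, so the last convergent with denominator <= 7 is p_2/q_2 = 7/4.
The closest fraction with denominator <= 7 is either p_2/q_2 or the intermediate fraction (k*p_2 + p_1)/(k*q_2 + q_1) with the largest k >= 1 whose denominator stays <= 7; these approach x as k grows, and every other convergent or intermediate fraction in range is farther away.
Largest k: floor((7 - q_1)/q_2) = floor((7 - 1)/4) = 1.
That gives (1*7 + 2)/(1*4 + 1) = 9/5.
Compare the errors: |x - 7/4| = |97*4 - 7*55|/(55*4) = 3/220, and |x - 9/5| = |97*5 - 9*55|/(55*5) = 10/275.
Cross-multiplying, 3*275 = 825 < 2200 = 10*220, so 3/220 is smaller: the convergent 7/4 is closer to x than 9/5.

7/4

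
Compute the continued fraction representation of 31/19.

Run the Euclidean algorithm on 31 and 19; the successive quotients are the partial quotients a_0, a_1, ... (each step inverts the fractional part left over by the previous one):
  31 = 1*19 + 12, so a_0 = 1.
  19 = 1*12 + 7, so a_1 = 1.
  12 = 1*7 + 5, so a_2 = 1.
  7 = 1*5 + 2, so a_3 = 1.
  5 = 2*2 + 1, so a_4 = 2.
  2 = 2*1 + 0, so a_5 = 2.
The remainder reaches 0 after 6 divisions, so the expansion has 6 partial quotients, read off in order.

[1; 1, 1, 1, 2, 2]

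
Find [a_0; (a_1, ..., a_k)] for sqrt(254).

[15; (1, 14, 1, 30)]

Write x_i = (sqrt(254) + m_i)/d_i with (m_0, d_0) = (0, 1). a_0 = floor(sqrt(254)) = 15, since 15^2 = 225 <= 254 < 256 = 16^2.
Iterate m_{i+1} = d_i*a_i - m_i, d_{i+1} = (254 - m_{i+1}^2)/d_i, a_{i+1} = floor((a_0 + m_{i+1})/d_{i+1}):
  m_1 = 1*15 - 0 = 15, d_1 = (254 - 15^2)/1 = 29/1 = 29, a_1 = floor((15 + 15)/29) = 1.
  m_2 = 29*1 - 15 = 14, d_2 = (254 - 14^2)/29 = 58/29 = 2, a_2 = floor((15 + 14)/2) = 14.
  m_3 = 2*14 - 14 = 14, d_3 = (254 - 14^2)/2 = 58/2 = 29, a_3 = floor((15 + 14)/29) = 1.
  m_4 = 29*1 - 14 = 15, d_4 = (254 - 15^2)/29 = 29/29 = 1, a_4 = floor((15 + 15)/1) = 30.
  m_5 = 1*30 - 15 = 15, d_5 = (254 - 15^2)/1 = 29/1 = 29: (m_5, d_5) = (m_1, d_1) = (15, 29), so from here the quotients repeat a_1, ..., a_4; the period length is 4.
Hence the expansion of sqrt(254) is a_0 = 15 followed by the repeating block 1, 14, 1, 30 (period 4).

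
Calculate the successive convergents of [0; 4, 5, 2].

0/1, 1/4, 5/21, 11/46

Using the convergent recurrence p_i = a_i*p_{i-1} + p_{i-2}, q_i = a_i*q_{i-1} + q_{i-2} with p_{-2}=0, p_{-1}=1, q_{-2}=1, q_{-1}=0:
  i=0: a_0=0, p_0 = 0*1 + 0 = 0, q_0 = 0*0 + 1 = 1.
  i=1: a_1=4, p_1 = 4*0 + 1 = 1, q_1 = 4*1 + 0 = 4.
  i=2: a_2=5, p_2 = 5*1 + 0 = 5, q_2 = 5*4 + 1 = 21.
  i=3: a_3=2, p_3 = 2*5 + 1 = 11, q_3 = 2*21 + 4 = 46.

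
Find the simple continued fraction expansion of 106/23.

Run the Euclidean algorithm on 106 and 23; the successive quotients are the partial quotients a_0, a_1, ... (each step inverts the fractional part left over by the previous one):
  106 = 4*23 + 14, so a_0 = 4.
  23 = 1*14 + 9, so a_1 = 1.
  14 = 1*9 + 5, so a_2 = 1.
  9 = 1*5 + 4, so a_3 = 1.
  5 = 1*4 + 1, so a_4 = 1.
  4 = 4*1 + 0, so a_5 = 4.
The remainder reaches 0 after 6 divisions, so the expansion has 6 partial quotients, read off in order.

[4; 1, 1, 1, 1, 4]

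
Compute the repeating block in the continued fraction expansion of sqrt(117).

[10; (1, 4, 2, 4, 1, 20)]

Write x_i = (sqrt(117) + m_i)/d_i with (m_0, d_0) = (0, 1). a_0 = floor(sqrt(117)) = 10, since 10^2 = 100 <= 117 < 121 = 11^2.
Iterate m_{i+1} = d_i*a_i - m_i, d_{i+1} = (117 - m_{i+1}^2)/d_i, a_{i+1} = floor((a_0 + m_{i+1})/d_{i+1}):
  m_1 = 1*10 - 0 = 10, d_1 = (117 - 10^2)/1 = 17/1 = 17, a_1 = floor((10 + 10)/17) = 1.
  m_2 = 17*1 - 10 = 7, d_2 = (117 - 7^2)/17 = 68/17 = 4, a_2 = floor((10 + 7)/4) = 4.
  m_3 = 4*4 - 7 = 9, d_3 = (117 - 9^2)/4 = 36/4 = 9, a_3 = floor((10 + 9)/9) = 2.
  m_4 = 9*2 - 9 = 9, d_4 = (117 - 9^2)/9 = 36/9 = 4, a_4 = floor((10 + 9)/4) = 4.
  m_5 = 4*4 - 9 = 7, d_5 = (117 - 7^2)/4 = 68/4 = 17, a_5 = floor((10 + 7)/17) = 1.
  m_6 = 17*1 - 7 = 10, d_6 = (117 - 10^2)/17 = 17/17 = 1, a_6 = floor((10 + 10)/1) = 20.
  m_7 = 1*20 - 10 = 10, d_7 = (117 - 10^2)/1 = 17/1 = 17: (m_7, d_7) = (m_1, d_1) = (10, 17), so from here the quotients repeat a_1, ..., a_6; the period length is 6.
Hence the expansion of sqrt(117) is a_0 = 10 followed by the repeating block 1, 4, 2, 4, 1, 20 (period 6).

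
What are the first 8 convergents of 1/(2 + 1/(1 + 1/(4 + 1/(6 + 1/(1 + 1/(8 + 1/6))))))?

0/1, 1/2, 1/3, 5/14, 31/87, 36/101, 319/895, 1950/5471

Using the convergent recurrence p_i = a_i*p_{i-1} + p_{i-2}, q_i = a_i*q_{i-1} + q_{i-2} with p_{-2}=0, p_{-1}=1, q_{-2}=1, q_{-1}=0:
  i=0: a_0=0, p_0 = 0*1 + 0 = 0, q_0 = 0*0 + 1 = 1.
  i=1: a_1=2, p_1 = 2*0 + 1 = 1, q_1 = 2*1 + 0 = 2.
  i=2: a_2=1, p_2 = 1*1 + 0 = 1, q_2 = 1*2 + 1 = 3.
  i=3: a_3=4, p_3 = 4*1 + 1 = 5, q_3 = 4*3 + 2 = 14.
  i=4: a_4=6, p_4 = 6*5 + 1 = 31, q_4 = 6*14 + 3 = 87.
  i=5: a_5=1, p_5 = 1*31 + 5 = 36, q_5 = 1*87 + 14 = 101.
  i=6: a_6=8, p_6 = 8*36 + 31 = 319, q_6 = 8*101 + 87 = 895.
  i=7: a_7=6, p_7 = 6*319 + 36 = 1950, q_7 = 6*895 + 101 = 5471.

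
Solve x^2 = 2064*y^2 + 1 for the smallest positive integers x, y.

First expand sqrt(2064) as a continued fraction. With x_i = (sqrt(2064) + m_i)/d_i and (m_0, d_0) = (0, 1): a_0 = floor(sqrt(2064)) = 45, since 45^2 = 2025 <= 2064 < 2116 = 46^2.
Iterate m_{i+1} = d_i*a_i - m_i, d_{i+1} = (2064 - m_{i+1}^2)/d_i, a_{i+1} = floor((a_0 + m_{i+1})/d_{i+1}):
  m_1 = 1*45 - 0 = 45, d_1 = (2064 - 45^2)/1 = 39/1 = 39, a_1 = floor((45 + 45)/39) = 2.
  m_2 = 39*2 - 45 = 33, d_2 = (2064 - 33^2)/39 = 975/39 = 25, a_2 = floor((45 + 33)/25) = 3.
  m_3 = 25*3 - 33 = 42, d_3 = (2064 - 42^2)/25 = 300/25 = 12, a_3 = floor((45 + 42)/12) = 7.
  m_4 = 12*7 - 42 = 42, d_4 = (2064 - 42^2)/12 = 300/12 = 25, a_4 = floor((45 + 42)/25) = 3.
  m_5 = 25*3 - 42 = 33, d_5 = (2064 - 33^2)/25 = 975/25 = 39, a_5 = floor((45 + 33)/39) = 2.
  m_6 = 39*2 - 33 = 45, d_6 = (2064 - 45^2)/39 = 39/39 = 1, a_6 = floor((45 + 45)/1) = 90.
  m_7 = 1*90 - 45 = 45, d_7 = (2064 - 45^2)/1 = 39/1 = 39: (m_7, d_7) = (m_1, d_1) = (45, 39), so from here the quotients repeat a_1, ..., a_6; the period length is 6.
So sqrt(2064) = [45; (2, 3, 7, 3, 2, 90)] with period length k = 6.
k is even, so the fundamental solution of x^2 - 2064y^2 = 1 is (p_{k-1}, q_{k-1}) = (p_5, q_5); compute convergents through index 5.
Convergents (p_i = a_i*p_{i-1} + p_{i-2}, q_i = a_i*q_{i-1} + q_{i-2} with p_{-2}=0, p_{-1}=1, q_{-2}=1, q_{-1}=0):
  i=0: a_0=45, p_0 = 45*1 + 0 = 45, q_0 = 45*0 + 1 = 1.
  i=1: a_1=2, p_1 = 2*45 + 1 = 91, q_1 = 2*1 + 0 = 2.
  i=2: a_2=3, p_2 = 3*91 + 45 = 318, q_2 = 3*2 + 1 = 7.
  i=3: a_3=7, p_3 = 7*318 + 91 = 2317, q_3 = 7*7 + 2 = 51.
  i=4: a_4=3, p_4 = 3*2317 + 318 = 7269, q_4 = 3*51 + 7 = 160.
  i=5: a_5=2, p_5 = 2*7269 + 2317 = 16855, q_5 = 2*160 + 51 = 371.
Check: 16855^2 - 2064*371^2 = 284091025 - 284091024 = 1, so (x, y) = (16855, 371) solves the equation, and by the theorem it is the least positive solution.

(x, y) = (16855, 371)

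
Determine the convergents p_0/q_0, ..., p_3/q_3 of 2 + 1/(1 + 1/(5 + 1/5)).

2/1, 3/1, 17/6, 88/31

Using the convergent recurrence p_i = a_i*p_{i-1} + p_{i-2}, q_i = a_i*q_{i-1} + q_{i-2} with p_{-2}=0, p_{-1}=1, q_{-2}=1, q_{-1}=0:
  i=0: a_0=2, p_0 = 2*1 + 0 = 2, q_0 = 2*0 + 1 = 1.
  i=1: a_1=1, p_1 = 1*2 + 1 = 3, q_1 = 1*1 + 0 = 1.
  i=2: a_2=5, p_2 = 5*3 + 2 = 17, q_2 = 5*1 + 1 = 6.
  i=3: a_3=5, p_3 = 5*17 + 3 = 88, q_3 = 5*6 + 1 = 31.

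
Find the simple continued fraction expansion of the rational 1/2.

[0; 2]

Run the Euclidean algorithm on 1 and 2; the successive quotients are the partial quotients a_0, a_1, ... (each step inverts the fractional part left over by the previous one):
  1 = 0*2 + 1, so a_0 = 0.
  2 = 2*1 + 0, so a_1 = 2.
The remainder reaches 0 after 2 divisions, so the expansion has 2 partial quotients, read off in order.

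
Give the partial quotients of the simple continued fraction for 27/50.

Run the Euclidean algorithm on 27 and 50; the successive quotients are the partial quotients a_0, a_1, ... (each step inverts the fractional part left over by the previous one):
  27 = 0*50 + 27, so a_0 = 0.
  50 = 1*27 + 23, so a_1 = 1.
  27 = 1*23 + 4, so a_2 = 1.
  23 = 5*4 + 3, so a_3 = 5.
  4 = 1*3 + 1, so a_4 = 1.
  3 = 3*1 + 0, so a_5 = 3.
The remainder reaches 0 after 6 divisions, so the expansion has 6 partial quotients, read off in order.

[0; 1, 1, 5, 1, 3]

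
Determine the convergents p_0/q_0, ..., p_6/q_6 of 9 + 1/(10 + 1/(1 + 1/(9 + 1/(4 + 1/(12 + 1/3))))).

9/1, 91/10, 100/11, 991/109, 4064/447, 49759/5473, 153341/16866

Using the convergent recurrence p_i = a_i*p_{i-1} + p_{i-2}, q_i = a_i*q_{i-1} + q_{i-2} with p_{-2}=0, p_{-1}=1, q_{-2}=1, q_{-1}=0:
  i=0: a_0=9, p_0 = 9*1 + 0 = 9, q_0 = 9*0 + 1 = 1.
  i=1: a_1=10, p_1 = 10*9 + 1 = 91, q_1 = 10*1 + 0 = 10.
  i=2: a_2=1, p_2 = 1*91 + 9 = 100, q_2 = 1*10 + 1 = 11.
  i=3: a_3=9, p_3 = 9*100 + 91 = 991, q_3 = 9*11 + 10 = 109.
  i=4: a_4=4, p_4 = 4*991 + 100 = 4064, q_4 = 4*109 + 11 = 447.
  i=5: a_5=12, p_5 = 12*4064 + 991 = 49759, q_5 = 12*447 + 109 = 5473.
  i=6: a_6=3, p_6 = 3*49759 + 4064 = 153341, q_6 = 3*5473 + 447 = 16866.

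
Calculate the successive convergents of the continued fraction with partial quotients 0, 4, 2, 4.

0/1, 1/4, 2/9, 9/40

Using the convergent recurrence p_i = a_i*p_{i-1} + p_{i-2}, q_i = a_i*q_{i-1} + q_{i-2} with p_{-2}=0, p_{-1}=1, q_{-2}=1, q_{-1}=0:
  i=0: a_0=0, p_0 = 0*1 + 0 = 0, q_0 = 0*0 + 1 = 1.
  i=1: a_1=4, p_1 = 4*0 + 1 = 1, q_1 = 4*1 + 0 = 4.
  i=2: a_2=2, p_2 = 2*1 + 0 = 2, q_2 = 2*4 + 1 = 9.
  i=3: a_3=4, p_3 = 4*2 + 1 = 9, q_3 = 4*9 + 4 = 40.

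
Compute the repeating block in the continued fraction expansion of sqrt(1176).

Write x_i = (sqrt(1176) + m_i)/d_i with (m_0, d_0) = (0, 1). a_0 = floor(sqrt(1176)) = 34, since 34^2 = 1156 <= 1176 < 1225 = 35^2.
Iterate m_{i+1} = d_i*a_i - m_i, d_{i+1} = (1176 - m_{i+1}^2)/d_i, a_{i+1} = floor((a_0 + m_{i+1})/d_{i+1}):
  m_1 = 1*34 - 0 = 34, d_1 = (1176 - 34^2)/1 = 20/1 = 20, a_1 = floor((34 + 34)/20) = 3.
  m_2 = 20*3 - 34 = 26, d_2 = (1176 - 26^2)/20 = 500/20 = 25, a_2 = floor((34 + 26)/25) = 2.
  m_3 = 25*2 - 26 = 24, d_3 = (1176 - 24^2)/25 = 600/25 = 24, a_3 = floor((34 + 24)/24) = 2.
  m_4 = 24*2 - 24 = 24, d_4 = (1176 - 24^2)/24 = 600/24 = 25, a_4 = floor((34 + 24)/25) = 2.
  m_5 = 25*2 - 24 = 26, d_5 = (1176 - 26^2)/25 = 500/25 = 20, a_5 = floor((34 + 26)/20) = 3.
  m_6 = 20*3 - 26 = 34, d_6 = (1176 - 34^2)/20 = 20/20 = 1, a_6 = floor((34 + 34)/1) = 68.
  m_7 = 1*68 - 34 = 34, d_7 = (1176 - 34^2)/1 = 20/1 = 20: (m_7, d_7) = (m_1, d_1) = (34, 20), so from here the quotients repeat a_1, ..., a_6; the period length is 6.
Hence the expansion of sqrt(1176) is a_0 = 34 followed by the repeating block 3, 2, 2, 2, 3, 68 (period 6).

[34; (3, 2, 2, 2, 3, 68)]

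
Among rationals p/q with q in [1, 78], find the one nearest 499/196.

28/11

Expand x = 499/196 as a continued fraction with the Euclidean algorithm:
  499 = 2*196 + 107, so a_0 = 2.
  196 = 1*107 + 89, so a_1 = 1.
  107 = 1*89 + 18, so a_2 = 1.
  89 = 4*18 + 17, so a_3 = 4.
  18 = 1*17 + 1, so a_4 = 1.
  17 = 17*1 + 0, so a_5 = 17.
so x = [2; 1, 1, 4, 1, 17].
Convergents (p_i = a_i*p_{i-1} + p_{i-2}, q_i = a_i*q_{i-1} + q_{i-2} with p_{-2}=0, p_{-1}=1, q_{-2}=1, q_{-1}=0), until the denominator exceeds 78:
  i=0: a_0=2, p_0 = 2*1 + 0 = 2, q_0 = 2*0 + 1 = 1.
  i=1: a_1=1, p_1 = 1*2 + 1 = 3, q_1 = 1*1 + 0 = 1.
  i=2: a_2=1, p_2 = 1*3 + 2 = 5, q_2 = 1*1 + 1 = 2.
  i=3: a_3=4, p_3 = 4*5 + 3 = 23, q_3 = 4*2 + 1 = 9.
  i=4: a_4=1, p_4 = 1*23 + 5 = 28, q_4 = 1*9 + 2 = 11.
  i=5: a_5=17, p_5 = 17*28 + 23 = 499, q_5 = 17*11 + 9 = 196.
q_5 = 196 > 78, so the last convergent with denominator <= 78 is p_4/q_4 = 28/11.
The closest fraction with denominator <= 78 is either p_4/q_4 or the intermediate fraction (k*p_4 + p_3)/(k*q_4 + q_3) with the largest k >= 1 whose denominator stays <= 78; these approach x as k grows, and every other convergent or intermediate fraction in range is farther away.
Largest k: floor((78 - q_3)/q_4) = floor((78 - 9)/11) = 6.
That gives (6*28 + 23)/(6*11 + 9) = 191/75.
Compare the errors: |x - 28/11| = |499*11 - 28*196|/(196*11) = 1/2156, and |x - 191/75| = |499*75 - 191*196|/(196*75) = 11/14700.
Cross-multiplying, 1*14700 = 14700 < 23716 = 11*2156, so 1/2156 is smaller: the convergent 28/11 is closer to x than 191/75.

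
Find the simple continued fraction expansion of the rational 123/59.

[2; 11, 1, 4]

Run the Euclidean algorithm on 123 and 59; the successive quotients are the partial quotients a_0, a_1, ... (each step inverts the fractional part left over by the previous one):
  123 = 2*59 + 5, so a_0 = 2.
  59 = 11*5 + 4, so a_1 = 11.
  5 = 1*4 + 1, so a_2 = 1.
  4 = 4*1 + 0, so a_3 = 4.
The remainder reaches 0 after 4 divisions, so the expansion has 4 partial quotients, read off in order.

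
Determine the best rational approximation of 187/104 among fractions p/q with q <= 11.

Expand x = 187/104 as a continued fraction with the Euclidean algorithm:
  187 = 1*104 + 83, so a_0 = 1.
  104 = 1*83 + 21, so a_1 = 1.
  83 = 3*21 + 20, so a_2 = 3.
  21 = 1*20 + 1, so a_3 = 1.
  20 = 20*1 + 0, so a_4 = 20.
so x = [1; 1, 3, 1, 20].
Convergents (p_i = a_i*p_{i-1} + p_{i-2}, q_i = a_i*q_{i-1} + q_{i-2} with p_{-2}=0, p_{-1}=1, q_{-2}=1, q_{-1}=0), until the denominator exceeds 11:
  i=0: a_0=1, p_0 = 1*1 + 0 = 1, q_0 = 1*0 + 1 = 1.
  i=1: a_1=1, p_1 = 1*1 + 1 = 2, q_1 = 1*1 + 0 = 1.
  i=2: a_2=3, p_2 = 3*2 + 1 = 7, q_2 = 3*1 + 1 = 4.
  i=3: a_3=1, p_3 = 1*7 + 2 = 9, q_3 = 1*4 + 1 = 5.
  i=4: a_4=20, p_4 = 20*9 + 7 = 187, q_4 = 20*5 + 4 = 104.
q_4 = 104 > 11, so the last convergent with denominator <= 11 is p_3/q_3 = 9/5.
The closest fraction with denominator <= 11 is either p_3/q_3 or the intermediate fraction (k*p_3 + p_2)/(k*q_3 + q_2) with the largest k >= 1 whose denominator stays <= 11; these approach x as k grows, and every other convergent or intermediate fraction in range is farther away.
Largest k: floor((11 - q_2)/q_3) = floor((11 - 4)/5) = 1.
That gives (1*9 + 7)/(1*5 + 4) = 16/9.
Compare the errors: |x - 9/5| = |187*5 - 9*104|/(104*5) = 1/520, and |x - 16/9| = |187*9 - 16*104|/(104*9) = 19/936.
Cross-multiplying, 1*936 = 936 < 9880 = 19*520, so 1/520 is smaller: the convergent 9/5 is closer to x than 16/9.

9/5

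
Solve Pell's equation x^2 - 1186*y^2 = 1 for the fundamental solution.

First expand sqrt(1186) as a continued fraction. With x_i = (sqrt(1186) + m_i)/d_i and (m_0, d_0) = (0, 1): a_0 = floor(sqrt(1186)) = 34, since 34^2 = 1156 <= 1186 < 1225 = 35^2.
Iterate m_{i+1} = d_i*a_i - m_i, d_{i+1} = (1186 - m_{i+1}^2)/d_i, a_{i+1} = floor((a_0 + m_{i+1})/d_{i+1}):
  m_1 = 1*34 - 0 = 34, d_1 = (1186 - 34^2)/1 = 30/1 = 30, a_1 = floor((34 + 34)/30) = 2.
  m_2 = 30*2 - 34 = 26, d_2 = (1186 - 26^2)/30 = 510/30 = 17, a_2 = floor((34 + 26)/17) = 3.
  m_3 = 17*3 - 26 = 25, d_3 = (1186 - 25^2)/17 = 561/17 = 33, a_3 = floor((34 + 25)/33) = 1.
  m_4 = 33*1 - 25 = 8, d_4 = (1186 - 8^2)/33 = 1122/33 = 34, a_4 = floor((34 + 8)/34) = 1.
  m_5 = 34*1 - 8 = 26, d_5 = (1186 - 26^2)/34 = 510/34 = 15, a_5 = floor((34 + 26)/15) = 4.
  m_6 = 15*4 - 26 = 34, d_6 = (1186 - 34^2)/15 = 30/15 = 2, a_6 = floor((34 + 34)/2) = 34.
  m_7 = 2*34 - 34 = 34, d_7 = (1186 - 34^2)/2 = 30/2 = 15, a_7 = floor((34 + 34)/15) = 4.
  m_8 = 15*4 - 34 = 26, d_8 = (1186 - 26^2)/15 = 510/15 = 34, a_8 = floor((34 + 26)/34) = 1.
  m_9 = 34*1 - 26 = 8, d_9 = (1186 - 8^2)/34 = 1122/34 = 33, a_9 = floor((34 + 8)/33) = 1.
  m_10 = 33*1 - 8 = 25, d_10 = (1186 - 25^2)/33 = 561/33 = 17, a_10 = floor((34 + 25)/17) = 3.
  m_11 = 17*3 - 25 = 26, d_11 = (1186 - 26^2)/17 = 510/17 = 30, a_11 = floor((34 + 26)/30) = 2.
  m_12 = 30*2 - 26 = 34, d_12 = (1186 - 34^2)/30 = 30/30 = 1, a_12 = floor((34 + 34)/1) = 68.
  m_13 = 1*68 - 34 = 34, d_13 = (1186 - 34^2)/1 = 30/1 = 30: (m_13, d_13) = (m_1, d_1) = (34, 30), so from here the quotients repeat a_1, ..., a_12; the period length is 12.
So sqrt(1186) = [34; (2, 3, 1, 1, 4, 34, 4, 1, 1, 3, 2, 68)] with period length k = 12.
k is even, so the fundamental solution of x^2 - 1186y^2 = 1 is (p_{k-1}, q_{k-1}) = (p_11, q_11); compute convergents through index 11.
Convergents (p_i = a_i*p_{i-1} + p_{i-2}, q_i = a_i*q_{i-1} + q_{i-2} with p_{-2}=0, p_{-1}=1, q_{-2}=1, q_{-1}=0):
  i=0: a_0=34, p_0 = 34*1 + 0 = 34, q_0 = 34*0 + 1 = 1.
  i=1: a_1=2, p_1 = 2*34 + 1 = 69, q_1 = 2*1 + 0 = 2.
  i=2: a_2=3, p_2 = 3*69 + 34 = 241, q_2 = 3*2 + 1 = 7.
  i=3: a_3=1, p_3 = 1*241 + 69 = 310, q_3 = 1*7 + 2 = 9.
  i=4: a_4=1, p_4 = 1*310 + 241 = 551, q_4 = 1*9 + 7 = 16.
  i=5: a_5=4, p_5 = 4*551 + 310 = 2514, q_5 = 4*16 + 9 = 73.
  i=6: a_6=34, p_6 = 34*2514 + 551 = 86027, q_6 = 34*73 + 16 = 2498.
  i=7: a_7=4, p_7 = 4*86027 + 2514 = 346622, q_7 = 4*2498 + 73 = 10065.
  i=8: a_8=1, p_8 = 1*346622 + 86027 = 432649, q_8 = 1*10065 + 2498 = 12563.
  i=9: a_9=1, p_9 = 1*432649 + 346622 = 779271, q_9 = 1*12563 + 10065 = 22628.
  i=10: a_10=3, p_10 = 3*779271 + 432649 = 2770462, q_10 = 3*22628 + 12563 = 80447.
  i=11: a_11=2, p_11 = 2*2770462 + 779271 = 6320195, q_11 = 2*80447 + 22628 = 183522.
Check: 6320195^2 - 1186*183522^2 = 39944864838025 - 39944864838024 = 1, so (x, y) = (6320195, 183522) solves the equation, and by the theorem it is the least positive solution.

(x, y) = (6320195, 183522)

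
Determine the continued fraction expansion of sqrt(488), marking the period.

Write x_i = (sqrt(488) + m_i)/d_i with (m_0, d_0) = (0, 1). a_0 = floor(sqrt(488)) = 22, since 22^2 = 484 <= 488 < 529 = 23^2.
Iterate m_{i+1} = d_i*a_i - m_i, d_{i+1} = (488 - m_{i+1}^2)/d_i, a_{i+1} = floor((a_0 + m_{i+1})/d_{i+1}):
  m_1 = 1*22 - 0 = 22, d_1 = (488 - 22^2)/1 = 4/1 = 4, a_1 = floor((22 + 22)/4) = 11.
  m_2 = 4*11 - 22 = 22, d_2 = (488 - 22^2)/4 = 4/4 = 1, a_2 = floor((22 + 22)/1) = 44.
  m_3 = 1*44 - 22 = 22, d_3 = (488 - 22^2)/1 = 4/1 = 4: (m_3, d_3) = (m_1, d_1) = (22, 4), so from here the quotients repeat a_1, a_2; the period length is 2.
Hence the expansion of sqrt(488) is a_0 = 22 followed by the repeating block 11, 44 (period 2).

[22; (11, 44)]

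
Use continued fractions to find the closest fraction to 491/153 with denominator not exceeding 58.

Expand x = 491/153 as a continued fraction with the Euclidean algorithm:
  491 = 3*153 + 32, so a_0 = 3.
  153 = 4*32 + 25, so a_1 = 4.
  32 = 1*25 + 7, so a_2 = 1.
  25 = 3*7 + 4, so a_3 = 3.
  7 = 1*4 + 3, so a_4 = 1.
  4 = 1*3 + 1, so a_5 = 1.
  3 = 3*1 + 0, so a_6 = 3.
so x = [3; 4, 1, 3, 1, 1, 3].
Convergents (p_i = a_i*p_{i-1} + p_{i-2}, q_i = a_i*q_{i-1} + q_{i-2} with p_{-2}=0, p_{-1}=1, q_{-2}=1, q_{-1}=0), until the denominator exceeds 58:
  i=0: a_0=3, p_0 = 3*1 + 0 = 3, q_0 = 3*0 + 1 = 1.
  i=1: a_1=4, p_1 = 4*3 + 1 = 13, q_1 = 4*1 + 0 = 4.
  i=2: a_2=1, p_2 = 1*13 + 3 = 16, q_2 = 1*4 + 1 = 5.
  i=3: a_3=3, p_3 = 3*16 + 13 = 61, q_3 = 3*5 + 4 = 19.
  i=4: a_4=1, p_4 = 1*61 + 16 = 77, q_4 = 1*19 + 5 = 24.
  i=5: a_5=1, p_5 = 1*77 + 61 = 138, q_5 = 1*24 + 19 = 43.
  i=6: a_6=3, p_6 = 3*138 + 77 = 491, q_6 = 3*43 + 24 = 153.
q_6 = 153 > 58, so the last convergent with denominator <= 58 is p_5/q_5 = 138/43.
The closest fraction with denominator <= 58 is either p_5/q_5 or the intermediate fraction (k*p_5 + p_4)/(k*q_5 + q_4) with the largest k >= 1 whose denominator stays <= 58; these approach x as k grows, and every other convergent or intermediate fraction in range is farther away.
Largest k: floor((58 - q_4)/q_5) = floor((58 - 24)/43) = 0.
Since k = 0, no intermediate fraction beyond p_5/q_5 has denominator <= 58, so the convergent 138/43 is the closest (its error is |491*43 - 138*153|/(153*43) = 1/6579).

138/43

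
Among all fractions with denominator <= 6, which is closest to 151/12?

63/5

Expand x = 151/12 as a continued fraction with the Euclidean algorithm:
  151 = 12*12 + 7, so a_0 = 12.
  12 = 1*7 + 5, so a_1 = 1.
  7 = 1*5 + 2, so a_2 = 1.
  5 = 2*2 + 1, so a_3 = 2.
  2 = 2*1 + 0, so a_4 = 2.
so x = [12; 1, 1, 2, 2].
Convergents (p_i = a_i*p_{i-1} + p_{i-2}, q_i = a_i*q_{i-1} + q_{i-2} with p_{-2}=0, p_{-1}=1, q_{-2}=1, q_{-1}=0), until the denominator exceeds 6:
  i=0: a_0=12, p_0 = 12*1 + 0 = 12, q_0 = 12*0 + 1 = 1.
  i=1: a_1=1, p_1 = 1*12 + 1 = 13, q_1 = 1*1 + 0 = 1.
  i=2: a_2=1, p_2 = 1*13 + 12 = 25, q_2 = 1*1 + 1 = 2.
  i=3: a_3=2, p_3 = 2*25 + 13 = 63, q_3 = 2*2 + 1 = 5.
  i=4: a_4=2, p_4 = 2*63 + 25 = 151, q_4 = 2*5 + 2 = 12.
q_4 = 12 > 6, so the last convergent with denominator <= 6 is p_3/q_3 = 63/5.
The closest fraction with denominator <= 6 is either p_3/q_3 or the intermediate fraction (k*p_3 + p_2)/(k*q_3 + q_2) with the largest k >= 1 whose denominator stays <= 6; these approach x as k grows, and every other convergent or intermediate fraction in range is farther away.
Largest k: floor((6 - q_2)/q_3) = floor((6 - 2)/5) = 0.
Since k = 0, no intermediate fraction beyond p_3/q_3 has denominator <= 6, so the convergent 63/5 is the closest (its error is |151*5 - 63*12|/(12*5) = 1/60).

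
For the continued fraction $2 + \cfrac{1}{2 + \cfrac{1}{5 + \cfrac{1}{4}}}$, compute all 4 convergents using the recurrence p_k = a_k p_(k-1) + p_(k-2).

Using the convergent recurrence p_i = a_i*p_{i-1} + p_{i-2}, q_i = a_i*q_{i-1} + q_{i-2} with p_{-2}=0, p_{-1}=1, q_{-2}=1, q_{-1}=0:
  i=0: a_0=2, p_0 = 2*1 + 0 = 2, q_0 = 2*0 + 1 = 1.
  i=1: a_1=2, p_1 = 2*2 + 1 = 5, q_1 = 2*1 + 0 = 2.
  i=2: a_2=5, p_2 = 5*5 + 2 = 27, q_2 = 5*2 + 1 = 11.
  i=3: a_3=4, p_3 = 4*27 + 5 = 113, q_3 = 4*11 + 2 = 46.

2/1, 5/2, 27/11, 113/46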